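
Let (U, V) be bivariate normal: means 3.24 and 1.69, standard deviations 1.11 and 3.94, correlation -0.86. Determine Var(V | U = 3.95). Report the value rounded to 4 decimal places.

4.0423

For a bivariate normal, Var(V | U=x) = σ_V²(1 − ρ²).
Var(V | U=3.95) = (3.94)²·(1 − (-0.86)²) = 15.5236·0.2604 = 4.0423.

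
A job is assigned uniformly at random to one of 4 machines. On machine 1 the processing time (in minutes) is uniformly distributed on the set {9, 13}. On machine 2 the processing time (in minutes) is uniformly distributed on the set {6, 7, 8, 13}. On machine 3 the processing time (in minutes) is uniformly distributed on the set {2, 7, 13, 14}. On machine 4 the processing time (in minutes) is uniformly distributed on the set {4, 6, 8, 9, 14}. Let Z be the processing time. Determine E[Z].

367/40

E[Z | machine 1] = (9+13)/2 = 11.
E[Z | machine 2] = (6+7+8+13)/4 = 17/2.
E[Z | machine 3] = (2+7+13+14)/4 = 9.
E[Z | machine 4] = (4+6+8+9+14)/5 = 41/5.
By the law of total expectation,
E[Z] = (1/4)·(11) + (1/4)·(17/2) + (1/4)·(9) + (1/4)·(41/5) = 367/40.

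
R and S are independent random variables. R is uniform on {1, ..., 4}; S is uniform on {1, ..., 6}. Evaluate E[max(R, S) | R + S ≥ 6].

P(R + S ≥ 6) = 7/12.
Summing max(R,S)·P(x,y) over outcomes with R + S ≥ 6 gives 67/24.
E[max(R, S) | R + S ≥ 6] = (67/24) / (7/12) = 67/14.

67/14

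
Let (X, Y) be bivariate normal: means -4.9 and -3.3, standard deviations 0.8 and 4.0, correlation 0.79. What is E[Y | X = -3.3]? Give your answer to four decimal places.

3.0200

For a bivariate normal, E[Y | X=x] = μ_Y + ρ·(σ_Y/σ_X)·(x − μ_X).
E[Y | X=-3.3] = -3.3 + (0.79)·(4.0/0.8)·(-3.3 − (-4.9)) = -3.3 + (3.95)·(1.6) = 3.0200.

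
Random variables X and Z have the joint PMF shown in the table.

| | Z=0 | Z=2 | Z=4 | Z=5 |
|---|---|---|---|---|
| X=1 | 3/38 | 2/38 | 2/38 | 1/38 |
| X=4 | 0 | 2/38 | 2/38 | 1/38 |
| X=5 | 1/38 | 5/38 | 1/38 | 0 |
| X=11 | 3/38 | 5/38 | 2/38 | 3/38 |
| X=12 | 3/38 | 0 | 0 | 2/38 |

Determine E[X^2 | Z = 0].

P(Z = 0) = 5/19.
Σ X^2·P over the event = 1·(3/38) + 25·(1/38) + 121·(3/38) + 144·(3/38) = 823/38.
E[X^2 | Z = 0] = (823/38) / (5/19) = 823/10.

823/10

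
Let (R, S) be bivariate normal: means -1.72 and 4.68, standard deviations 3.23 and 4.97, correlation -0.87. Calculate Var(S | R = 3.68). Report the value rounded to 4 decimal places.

6.0048

For a bivariate normal, Var(S | R=x) = σ_S²(1 − ρ²).
Var(S | R=3.68) = (4.97)²·(1 − (-0.87)²) = 24.7009·0.2431 = 6.0048.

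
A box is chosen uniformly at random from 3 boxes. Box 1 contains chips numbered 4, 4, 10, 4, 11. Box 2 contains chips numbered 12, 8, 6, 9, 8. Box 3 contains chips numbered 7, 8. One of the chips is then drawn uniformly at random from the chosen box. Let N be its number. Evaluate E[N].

227/30

E[N | box 1] = (4+4+10+4+11)/5 = 33/5.
E[N | box 2] = (12+8+6+9+8)/5 = 43/5.
E[N | box 3] = (7+8)/2 = 15/2.
E[N] = (1/3)·(33/5) + (1/3)·(43/5) + (1/3)·(15/2) = 227/30.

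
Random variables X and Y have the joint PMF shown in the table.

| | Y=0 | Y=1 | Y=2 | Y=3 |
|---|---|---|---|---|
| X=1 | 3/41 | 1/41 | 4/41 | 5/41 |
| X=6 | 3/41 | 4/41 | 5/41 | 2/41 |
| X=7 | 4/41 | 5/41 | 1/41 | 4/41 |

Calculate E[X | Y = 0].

P(Y = 0) = 10/41.
Summing X·P(X=x,Y=y) over the conditioning event gives 49/41.
E[X | Y = 0] = (49/41) / (10/41) = 49/10.

49/10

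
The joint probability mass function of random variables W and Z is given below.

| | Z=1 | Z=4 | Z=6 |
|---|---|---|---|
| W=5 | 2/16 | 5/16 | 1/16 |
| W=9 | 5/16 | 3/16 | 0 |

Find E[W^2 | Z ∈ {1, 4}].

823/15

P(Z ∈ {1, 4}) = 15/16.
Σ W^2·P over the event = 25·(2/16) + 25·(5/16) + 81·(5/16) + 81·(3/16) = 823/16.
E[W^2 | Z ∈ {1, 4}] = (823/16) / (15/16) = 823/15.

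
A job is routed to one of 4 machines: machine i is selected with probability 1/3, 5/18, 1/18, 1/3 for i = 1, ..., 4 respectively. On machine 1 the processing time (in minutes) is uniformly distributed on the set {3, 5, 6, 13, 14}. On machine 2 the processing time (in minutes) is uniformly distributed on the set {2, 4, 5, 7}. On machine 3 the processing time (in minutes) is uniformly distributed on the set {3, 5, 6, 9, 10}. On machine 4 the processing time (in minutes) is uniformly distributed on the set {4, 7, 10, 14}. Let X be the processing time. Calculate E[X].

E[X | machine 1] = (3+5+6+13+14)/5 = 41/5.
E[X | machine 2] = (2+4+5+7)/4 = 9/2.
E[X | machine 3] = (3+5+6+9+10)/5 = 33/5.
E[X | machine 4] = (4+7+10+14)/4 = 35/4.
E[X] = (1/3)·(41/5) + (5/18)·(9/2) + (1/18)·(33/5) + (1/3)·(35/4) = 109/15.

109/15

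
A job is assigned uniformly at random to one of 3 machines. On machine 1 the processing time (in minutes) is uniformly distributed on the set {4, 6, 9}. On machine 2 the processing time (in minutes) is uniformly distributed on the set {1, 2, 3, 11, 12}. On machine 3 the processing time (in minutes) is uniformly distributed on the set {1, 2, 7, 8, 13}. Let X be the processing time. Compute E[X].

55/9

E[X | machine 1] = (4+6+9)/3 = 19/3.
E[X | machine 2] = (1+2+3+11+12)/5 = 29/5.
E[X | machine 3] = (1+2+7+8+13)/5 = 31/5.
E[X] = (1/3)·(19/3) + (1/3)·(29/5) + (1/3)·(31/5) = 55/9.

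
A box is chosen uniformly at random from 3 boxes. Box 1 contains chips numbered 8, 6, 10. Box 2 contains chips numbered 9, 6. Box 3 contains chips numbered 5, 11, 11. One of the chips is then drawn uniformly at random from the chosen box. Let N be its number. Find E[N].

E[N | box 1] = (8+6+10)/3 = 8.
E[N | box 2] = (9+6)/2 = 15/2.
E[N | box 3] = (5+11+11)/3 = 9.
By the law of total expectation,
E[N] = (1/3)·(8) + (1/3)·(15/2) + (1/3)·(9) = 49/6.

49/6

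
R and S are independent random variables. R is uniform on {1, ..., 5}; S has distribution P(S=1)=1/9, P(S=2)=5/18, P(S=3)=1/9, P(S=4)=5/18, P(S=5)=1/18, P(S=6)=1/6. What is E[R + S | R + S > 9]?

P(R + S > 9) = 7/90.
Summing (R+S)·P(x,y) over outcomes with R + S > 9 gives 73/90.
E[R + S | R + S > 9] = (73/90) / (7/90) = 73/7.

73/7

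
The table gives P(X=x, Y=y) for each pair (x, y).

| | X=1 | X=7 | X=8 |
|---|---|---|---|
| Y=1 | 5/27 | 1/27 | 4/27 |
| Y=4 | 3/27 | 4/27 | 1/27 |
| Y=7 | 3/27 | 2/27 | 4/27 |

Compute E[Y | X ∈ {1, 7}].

23/6

P(X ∈ {1, 7}) = 2/3.
Σ Y·P over the event = 1·(5/27) + 4·(3/27) + 7·(3/27) + 1·(1/27) + 4·(4/27) + 7·(2/27) = 23/9.
E[Y | X ∈ {1, 7}] = (23/9) / (2/3) = 23/6.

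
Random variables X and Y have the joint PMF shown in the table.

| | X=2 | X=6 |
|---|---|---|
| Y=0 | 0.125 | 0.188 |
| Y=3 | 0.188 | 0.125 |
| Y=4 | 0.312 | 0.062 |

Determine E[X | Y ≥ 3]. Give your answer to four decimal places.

3.0888

P(Y ≥ 3) = 0.687.
Σ X·P over the event = 2·(0.188) + 2·(0.312) + 6·(0.125) + 6·(0.062) = 2.122.
E[X | Y ≥ 3] = (2.122) / (0.687) = 3.0888.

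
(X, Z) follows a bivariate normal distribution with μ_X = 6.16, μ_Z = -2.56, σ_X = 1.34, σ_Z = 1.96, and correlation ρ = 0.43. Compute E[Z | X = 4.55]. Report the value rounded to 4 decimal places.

-3.5726

E[Z | X=x] = μ_Z + ρ(σ_Z/σ_X)(x − μ_X) for jointly normal variables.
E[Z | X=4.55] = -2.56 + (0.43)·(1.96/1.34)·(4.55 − (6.16)) = -2.56 + (0.62896)·(-1.61) = -3.5726.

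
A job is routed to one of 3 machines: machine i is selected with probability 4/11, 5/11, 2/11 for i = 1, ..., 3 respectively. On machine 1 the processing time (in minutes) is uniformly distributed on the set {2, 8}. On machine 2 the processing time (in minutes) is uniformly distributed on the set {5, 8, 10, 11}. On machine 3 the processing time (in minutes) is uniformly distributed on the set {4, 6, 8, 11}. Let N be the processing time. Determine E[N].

E[N | machine 1] = (2+8)/2 = 5.
E[N | machine 2] = (5+8+10+11)/4 = 17/2.
E[N | machine 3] = (4+6+8+11)/4 = 29/4.
By the law of total expectation,
E[N] = (4/11)·(5) + (5/11)·(17/2) + (2/11)·(29/4) = 7.

7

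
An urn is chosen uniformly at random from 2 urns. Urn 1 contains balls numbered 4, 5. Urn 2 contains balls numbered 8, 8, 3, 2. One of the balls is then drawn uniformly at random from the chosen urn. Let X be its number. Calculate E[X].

39/8

E[X | urn 1] = (4+5)/2 = 9/2.
E[X | urn 2] = (8+8+3+2)/4 = 21/4.
E[X] = (1/2)·(9/2) + (1/2)·(21/4) = 39/8.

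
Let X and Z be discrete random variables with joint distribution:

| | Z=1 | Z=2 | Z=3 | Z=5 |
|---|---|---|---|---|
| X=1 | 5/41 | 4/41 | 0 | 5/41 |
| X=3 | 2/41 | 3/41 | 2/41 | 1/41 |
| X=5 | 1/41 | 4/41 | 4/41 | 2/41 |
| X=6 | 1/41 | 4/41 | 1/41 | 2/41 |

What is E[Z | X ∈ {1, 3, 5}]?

8/3

P(X ∈ {1, 3, 5}) = 33/41.
Summing Z·P(X=x,Z=y) over the conditioning event gives 88/41.
E[Z | X ∈ {1, 3, 5}] = (88/41) / (33/41) = 8/3.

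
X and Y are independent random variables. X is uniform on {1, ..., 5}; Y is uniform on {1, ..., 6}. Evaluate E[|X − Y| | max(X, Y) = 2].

2/3

P(max(X, Y) = 2) = 1/10.
Summing |X−Y|·P(x,y) over outcomes with max(X, Y) = 2 gives 1/15.
E[|X − Y| | max(X, Y) = 2] = (1/15) / (1/10) = 2/3.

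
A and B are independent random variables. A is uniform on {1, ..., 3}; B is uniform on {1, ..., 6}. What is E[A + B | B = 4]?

Outcomes with B = 4: (1,4), (2,4), (3,4), each with probability 1/18.
E[A + B | B = 4] = (5 + 6 + 7) / 3 = 6.

6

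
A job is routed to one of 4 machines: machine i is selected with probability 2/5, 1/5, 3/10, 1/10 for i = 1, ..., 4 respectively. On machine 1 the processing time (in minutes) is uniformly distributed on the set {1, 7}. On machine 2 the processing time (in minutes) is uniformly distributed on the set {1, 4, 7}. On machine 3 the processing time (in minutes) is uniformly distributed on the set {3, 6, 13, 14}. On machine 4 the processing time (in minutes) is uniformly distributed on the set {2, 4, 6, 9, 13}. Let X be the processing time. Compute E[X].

289/50

E[X | machine 1] = (1+7)/2 = 4.
E[X | machine 2] = (1+4+7)/3 = 4.
E[X | machine 3] = (3+6+13+14)/4 = 9.
E[X | machine 4] = (2+4+6+9+13)/5 = 34/5.
E[X] = (2/5)·(4) + (1/5)·(4) + (3/10)·(9) + (1/10)·(34/5) = 289/50.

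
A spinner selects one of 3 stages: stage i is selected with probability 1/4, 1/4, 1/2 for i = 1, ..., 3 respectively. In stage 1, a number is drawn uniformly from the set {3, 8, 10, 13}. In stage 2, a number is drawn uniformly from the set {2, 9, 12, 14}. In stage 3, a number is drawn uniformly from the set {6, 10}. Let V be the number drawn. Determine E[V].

135/16

E[V | stage 1] = (3+8+10+13)/4 = 17/2.
E[V | stage 2] = (2+9+12+14)/4 = 37/4.
E[V | stage 3] = (6+10)/2 = 8.
By the law of total expectation,
E[V] = (1/4)·(17/2) + (1/4)·(37/4) + (1/2)·(8) = 135/16.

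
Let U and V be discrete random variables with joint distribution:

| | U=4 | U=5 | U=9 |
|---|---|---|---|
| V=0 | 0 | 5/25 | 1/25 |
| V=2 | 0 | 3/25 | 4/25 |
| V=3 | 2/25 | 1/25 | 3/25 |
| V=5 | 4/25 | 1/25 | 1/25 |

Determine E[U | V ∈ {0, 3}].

P(V ∈ {0, 3}) = 12/25.
Σ U·P over the event = 4·(2/25) + 5·(5/25) + 5·(1/25) + 9·(1/25) + 9·(3/25) = 74/25.
E[U | V ∈ {0, 3}] = (74/25) / (12/25) = 37/6.

37/6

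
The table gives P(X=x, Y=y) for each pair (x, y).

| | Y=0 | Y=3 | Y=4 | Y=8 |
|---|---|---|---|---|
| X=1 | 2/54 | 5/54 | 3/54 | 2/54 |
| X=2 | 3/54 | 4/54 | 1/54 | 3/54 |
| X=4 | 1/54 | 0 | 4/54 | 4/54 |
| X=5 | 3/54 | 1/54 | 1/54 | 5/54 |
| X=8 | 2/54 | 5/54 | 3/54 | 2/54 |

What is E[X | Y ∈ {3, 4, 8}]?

173/43

P(Y ∈ {3, 4, 8}) = 43/54.
Summing X·P(X=x,Y=y) over the conditioning event gives 173/54.
E[X | Y ∈ {3, 4, 8}] = (173/54) / (43/54) = 173/43.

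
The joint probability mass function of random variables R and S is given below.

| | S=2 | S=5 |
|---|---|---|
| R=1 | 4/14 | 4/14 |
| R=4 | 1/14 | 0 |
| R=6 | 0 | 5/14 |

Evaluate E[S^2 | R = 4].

4

P(R = 4) = 1/14.
Σ S^2·P over the event = 4·(1/14) = 2/7.
E[S^2 | R = 4] = (2/7) / (1/14) = 4.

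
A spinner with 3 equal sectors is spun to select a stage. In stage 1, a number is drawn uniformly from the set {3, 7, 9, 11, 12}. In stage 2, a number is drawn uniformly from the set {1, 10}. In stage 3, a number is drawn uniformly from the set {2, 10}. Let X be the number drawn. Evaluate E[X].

E[X | stage 1] = (3+7+9+11+12)/5 = 42/5.
E[X | stage 2] = (1+10)/2 = 11/2.
E[X | stage 3] = (2+10)/2 = 6.
By the law of total expectation,
E[X] = (1/3)·(42/5) + (1/3)·(11/2) + (1/3)·(6) = 199/30.

199/30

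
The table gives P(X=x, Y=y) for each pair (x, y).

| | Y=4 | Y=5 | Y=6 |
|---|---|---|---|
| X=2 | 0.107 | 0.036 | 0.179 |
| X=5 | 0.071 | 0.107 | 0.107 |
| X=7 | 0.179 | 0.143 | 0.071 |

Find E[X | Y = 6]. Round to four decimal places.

P(Y = 6) = 0.357.
Σ X·P over the event = 2·(0.179) + 5·(0.107) + 7·(0.071) = 1.390.
E[X | Y = 6] = (1.390) / (0.357) = 3.8936.

3.8936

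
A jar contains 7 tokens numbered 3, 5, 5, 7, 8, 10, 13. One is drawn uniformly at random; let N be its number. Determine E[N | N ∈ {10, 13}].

23/2

P(N ∈ {10, 13}) = 2/7.
Σ over the event: 10·1/7 + 13·1/7 = 23/7.
E[N | N ∈ {10, 13}] = (23/7) / (2/7) = 23/2.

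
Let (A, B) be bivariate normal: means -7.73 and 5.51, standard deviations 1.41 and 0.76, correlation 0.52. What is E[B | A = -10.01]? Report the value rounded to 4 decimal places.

For a bivariate normal, E[B | A=x] = μ_B + ρ·(σ_B/σ_A)·(x − μ_A).
E[B | A=-10.01] = 5.51 + (0.52)·(0.76/1.41)·(-10.01 − (-7.73)) = 5.51 + (0.28028)·(-2.28) = 4.8710.

4.8710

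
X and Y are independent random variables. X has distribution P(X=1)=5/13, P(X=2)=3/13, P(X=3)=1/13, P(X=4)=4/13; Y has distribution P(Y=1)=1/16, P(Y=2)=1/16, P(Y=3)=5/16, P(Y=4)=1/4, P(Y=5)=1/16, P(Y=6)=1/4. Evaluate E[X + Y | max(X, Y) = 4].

32/5

P(max(X, Y) = 4) = 5/13.
Summing (X+Y)·P(x,y) over outcomes with max(X, Y) = 4 gives 32/13.
E[X + Y | max(X, Y) = 4] = (32/13) / (5/13) = 32/5.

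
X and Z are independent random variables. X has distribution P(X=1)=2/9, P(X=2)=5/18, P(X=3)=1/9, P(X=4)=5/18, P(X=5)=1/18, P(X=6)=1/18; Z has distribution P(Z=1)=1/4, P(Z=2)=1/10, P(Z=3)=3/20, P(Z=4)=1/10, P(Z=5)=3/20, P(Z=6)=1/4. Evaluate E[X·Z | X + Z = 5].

P(X + Z = 5) = 13/90.
Summing XZ·P(x,y) over outcomes with X + Z = 5 gives 41/60.
E[X·Z | X + Z = 5] = (41/60) / (13/90) = 123/26.

123/26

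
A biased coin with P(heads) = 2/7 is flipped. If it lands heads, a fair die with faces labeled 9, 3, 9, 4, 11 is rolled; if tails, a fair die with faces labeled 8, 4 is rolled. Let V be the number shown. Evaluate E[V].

222/35

E[V | heads] = (9+3+9+4+11)/5 = 36/5.
E[V | tails] = (8+4)/2 = 6.
By the law of total expectation,
E[V] = (2/7)·(36/5) + (5/7)·(6) = 222/35.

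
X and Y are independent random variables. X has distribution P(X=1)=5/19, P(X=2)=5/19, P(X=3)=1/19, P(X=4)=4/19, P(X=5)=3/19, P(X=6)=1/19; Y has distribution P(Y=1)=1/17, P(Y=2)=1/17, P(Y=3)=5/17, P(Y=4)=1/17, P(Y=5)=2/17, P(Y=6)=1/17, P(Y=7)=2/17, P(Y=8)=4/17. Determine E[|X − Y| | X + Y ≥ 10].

309/91

P(X + Y ≥ 10) = 91/323.
Summing |X−Y|·P(x,y) over outcomes with X + Y ≥ 10 gives 309/323.
E[|X − Y| | X + Y ≥ 10] = (309/323) / (91/323) = 309/91.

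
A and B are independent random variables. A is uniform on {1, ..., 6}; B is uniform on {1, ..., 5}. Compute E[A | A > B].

14/3

P(A > B) = 1/2.
Summing A·P(x,y) over outcomes with A > B gives 7/3.
E[A | A > B] = (7/3) / (1/2) = 14/3.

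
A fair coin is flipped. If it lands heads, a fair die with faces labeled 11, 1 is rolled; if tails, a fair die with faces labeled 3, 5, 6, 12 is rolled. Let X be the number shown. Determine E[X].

E[X | heads] = (11+1)/2 = 6.
E[X | tails] = (3+5+6+12)/4 = 13/2.
By the law of total expectation,
E[X] = (1/2)·(6) + (1/2)·(13/2) = 25/4.

25/4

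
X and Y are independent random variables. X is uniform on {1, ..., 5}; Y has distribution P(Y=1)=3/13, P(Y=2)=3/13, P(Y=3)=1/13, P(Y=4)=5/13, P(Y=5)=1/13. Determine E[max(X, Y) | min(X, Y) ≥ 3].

92/21

P(min(X, Y) ≥ 3) = 21/65.
Summing max(X,Y)·P(x,y) over outcomes with min(X, Y) ≥ 3 gives 92/65.
E[max(X, Y) | min(X, Y) ≥ 3] = (92/65) / (21/65) = 92/21.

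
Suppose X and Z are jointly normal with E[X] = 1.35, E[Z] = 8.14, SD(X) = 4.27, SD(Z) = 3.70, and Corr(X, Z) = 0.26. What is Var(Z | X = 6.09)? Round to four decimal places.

12.7646

For a bivariate normal, Var(Z | X=x) = σ_Z²(1 − ρ²).
Var(Z | X=6.09) = (3.70)²·(1 − (0.26)²) = 13.69·0.9324 = 12.7646.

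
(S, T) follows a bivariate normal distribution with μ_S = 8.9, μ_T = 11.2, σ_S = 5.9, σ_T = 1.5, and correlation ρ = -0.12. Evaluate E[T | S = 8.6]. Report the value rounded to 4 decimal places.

The regression of T on S has slope ρ·σ_T/σ_S and passes through (μ_S, μ_T).
E[T | S=8.6] = 11.2 + (-0.12)·(1.5/5.9)·(8.6 − (8.9)) = 11.2 + (-0.030508)·(-0.3) = 11.2092.

11.2092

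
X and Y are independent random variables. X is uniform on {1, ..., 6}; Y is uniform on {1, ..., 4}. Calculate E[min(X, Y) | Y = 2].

11/6

Outcomes with Y = 2: (1,2), (2,2), (3,2), (4,2), (5,2), (6,2), each with probability 1/24.
E[min(X, Y) | Y = 2] = (1 + 2 + 2 + 2 + 2 + 2) / 6 = 11/6.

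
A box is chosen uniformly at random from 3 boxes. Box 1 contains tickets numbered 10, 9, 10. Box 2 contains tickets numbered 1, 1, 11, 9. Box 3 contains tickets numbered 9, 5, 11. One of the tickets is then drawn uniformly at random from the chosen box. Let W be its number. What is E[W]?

47/6

E[W | box 1] = (10+9+10)/3 = 29/3.
E[W | box 2] = (1+1+11+9)/4 = 11/2.
E[W | box 3] = (9+5+11)/3 = 25/3.
E[W] = (1/3)·(29/3) + (1/3)·(11/2) + (1/3)·(25/3) = 47/6.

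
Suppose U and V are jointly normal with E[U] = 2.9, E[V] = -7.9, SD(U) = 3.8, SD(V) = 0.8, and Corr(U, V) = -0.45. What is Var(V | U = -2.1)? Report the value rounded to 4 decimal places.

0.5104

For a bivariate normal, Var(V | U=x) = σ_V²(1 − ρ²).
Var(V | U=-2.1) = (0.8)²·(1 − (-0.45)²) = 0.64·0.7975 = 0.5104.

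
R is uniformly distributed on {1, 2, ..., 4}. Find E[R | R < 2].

Given R < 2, R is equally likely to be any of {1}.
E[R | R < 2] = (1) / 1 = 1.

1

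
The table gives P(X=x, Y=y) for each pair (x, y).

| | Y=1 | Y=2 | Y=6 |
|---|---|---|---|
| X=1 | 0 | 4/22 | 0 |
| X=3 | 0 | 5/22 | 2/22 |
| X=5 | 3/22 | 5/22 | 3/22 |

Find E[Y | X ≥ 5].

31/11

P(X ≥ 5) = 1/2.
Σ Y·P over the event = 1·(3/22) + 2·(5/22) + 6·(3/22) = 31/22.
E[Y | X ≥ 5] = (31/22) / (1/2) = 31/11.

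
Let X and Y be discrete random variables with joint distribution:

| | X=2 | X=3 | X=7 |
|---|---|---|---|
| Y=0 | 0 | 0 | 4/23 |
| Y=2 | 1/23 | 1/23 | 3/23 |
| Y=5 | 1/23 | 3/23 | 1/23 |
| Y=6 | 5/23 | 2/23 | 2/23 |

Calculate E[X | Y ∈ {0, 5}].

46/9

P(Y ∈ {0, 5}) = 9/23.
Σ X·P over the event = 2·(1/23) + 3·(3/23) + 7·(4/23) + 7·(1/23) = 2.
E[X | Y ∈ {0, 5}] = (2) / (9/23) = 46/9.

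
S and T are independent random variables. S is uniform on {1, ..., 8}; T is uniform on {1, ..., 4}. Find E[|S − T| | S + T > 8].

4

P(S + T > 8) = 5/16.
Summing |S−T|·P(x,y) over outcomes with S + T > 8 gives 5/4.
E[|S − T| | S + T > 8] = (5/4) / (5/16) = 4.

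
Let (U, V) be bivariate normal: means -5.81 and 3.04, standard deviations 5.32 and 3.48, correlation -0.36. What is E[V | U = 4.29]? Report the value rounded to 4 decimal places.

E[V | U=x] = μ_V + ρ(σ_V/σ_U)(x − μ_U) for jointly normal variables.
E[V | U=4.29] = 3.04 + (-0.36)·(3.48/5.32)·(4.29 − (-5.81)) = 3.04 + (-0.23549)·(10.1) = 0.6616.

0.6616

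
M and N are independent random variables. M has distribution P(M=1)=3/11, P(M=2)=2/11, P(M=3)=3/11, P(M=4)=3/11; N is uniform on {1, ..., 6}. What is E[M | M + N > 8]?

11/3

P(M + N > 8) = 3/22.
Summing M·P(x,y) over outcomes with M + N > 8 gives 1/2.
E[M | M + N > 8] = (1/2) / (3/22) = 11/3.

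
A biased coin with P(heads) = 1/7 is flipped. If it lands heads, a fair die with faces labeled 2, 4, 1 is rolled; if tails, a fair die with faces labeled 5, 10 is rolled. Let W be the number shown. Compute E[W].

E[W | heads] = (2+4+1)/3 = 7/3.
E[W | tails] = (5+10)/2 = 15/2.
E[W] = (1/7)·(7/3) + (6/7)·(15/2) = 142/21.

142/21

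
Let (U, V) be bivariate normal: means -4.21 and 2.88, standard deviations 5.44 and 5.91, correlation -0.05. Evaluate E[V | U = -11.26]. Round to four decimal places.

3.2630

For a bivariate normal, E[V | U=x] = μ_V + ρ·(σ_V/σ_U)·(x − μ_U).
E[V | U=-11.26] = 2.88 + (-0.05)·(5.91/5.44)·(-11.26 − (-4.21)) = 2.88 + (-0.05432)·(-7.05) = 3.2630.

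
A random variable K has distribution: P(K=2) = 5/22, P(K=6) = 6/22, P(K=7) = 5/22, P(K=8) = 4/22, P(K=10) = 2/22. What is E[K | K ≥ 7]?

87/11

P(K ≥ 7) = 1/2.
Σ over the event: 7·5/22 + 8·2/11 + 10·1/11 = 87/22.
E[K | K ≥ 7] = (87/22) / (1/2) = 87/11.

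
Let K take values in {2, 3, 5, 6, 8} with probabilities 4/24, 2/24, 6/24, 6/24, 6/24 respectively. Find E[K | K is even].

P(K is even) = 2/3.
Σ over the event: 2·1/6 + 6·1/4 + 8·1/4 = 23/6.
E[K | K is even] = (23/6) / (2/3) = 23/4.

23/4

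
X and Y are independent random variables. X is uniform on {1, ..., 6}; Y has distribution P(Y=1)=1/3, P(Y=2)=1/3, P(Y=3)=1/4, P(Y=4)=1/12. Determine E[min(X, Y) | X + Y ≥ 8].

38/13

P(X + Y ≥ 8) = 13/72.
Summing min(X,Y)·P(x,y) over outcomes with X + Y ≥ 8 gives 19/36.
E[min(X, Y) | X + Y ≥ 8] = (19/36) / (13/72) = 38/13.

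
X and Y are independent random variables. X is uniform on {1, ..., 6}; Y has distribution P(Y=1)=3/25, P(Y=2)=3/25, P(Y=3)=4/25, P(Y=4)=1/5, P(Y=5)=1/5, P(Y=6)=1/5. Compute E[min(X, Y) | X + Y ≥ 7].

P(X + Y ≥ 7) = 16/25.
Summing min(X,Y)·P(x,y) over outcomes with X + Y ≥ 7 gives 163/75.
E[min(X, Y) | X + Y ≥ 7] = (163/75) / (16/25) = 163/48.

163/48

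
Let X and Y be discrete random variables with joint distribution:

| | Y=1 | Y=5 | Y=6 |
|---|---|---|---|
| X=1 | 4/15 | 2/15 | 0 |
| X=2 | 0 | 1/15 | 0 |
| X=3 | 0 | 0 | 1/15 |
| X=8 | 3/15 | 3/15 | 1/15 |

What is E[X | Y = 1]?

P(Y = 1) = 7/15.
Σ X·P over the event = 1·(4/15) + 8·(3/15) = 28/15.
E[X | Y = 1] = (28/15) / (7/15) = 4.

4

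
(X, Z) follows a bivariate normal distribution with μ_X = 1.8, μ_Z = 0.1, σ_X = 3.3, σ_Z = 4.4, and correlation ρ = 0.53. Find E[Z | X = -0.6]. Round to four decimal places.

For a bivariate normal, E[Z | X=x] = μ_Z + ρ·(σ_Z/σ_X)·(x − μ_X).
E[Z | X=-0.6] = 0.1 + (0.53)·(4.4/3.3)·(-0.6 − (1.8)) = 0.1 + (0.70667)·(-2.4) = -1.5960.

-1.5960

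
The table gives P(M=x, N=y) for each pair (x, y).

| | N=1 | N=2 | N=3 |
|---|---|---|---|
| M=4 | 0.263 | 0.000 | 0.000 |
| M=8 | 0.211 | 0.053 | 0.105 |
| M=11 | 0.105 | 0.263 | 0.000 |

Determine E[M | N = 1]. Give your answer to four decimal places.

P(N = 1) = 0.579.
Summing M·P(M=x,N=y) over the conditioning event gives 3.895.
E[M | N = 1] = (3.895) / (0.579) = 6.7271.

6.7271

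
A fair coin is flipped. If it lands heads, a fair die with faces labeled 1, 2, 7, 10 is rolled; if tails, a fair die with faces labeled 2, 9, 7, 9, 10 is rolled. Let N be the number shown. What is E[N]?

E[N | heads] = (1+2+7+10)/4 = 5.
E[N | tails] = (2+9+7+9+10)/5 = 37/5.
E[N] = (1/2)·(5) + (1/2)·(37/5) = 31/5.

31/5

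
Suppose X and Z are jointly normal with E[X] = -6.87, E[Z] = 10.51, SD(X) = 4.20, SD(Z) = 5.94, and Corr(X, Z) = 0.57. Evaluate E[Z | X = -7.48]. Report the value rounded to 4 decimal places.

The regression of Z on X has slope ρ·σ_Z/σ_X and passes through (μ_X, μ_Z).
E[Z | X=-7.48] = 10.51 + (0.57)·(5.94/4.20)·(-7.48 − (-6.87)) = 10.51 + (0.80614)·(-0.61) = 10.0183.

10.0183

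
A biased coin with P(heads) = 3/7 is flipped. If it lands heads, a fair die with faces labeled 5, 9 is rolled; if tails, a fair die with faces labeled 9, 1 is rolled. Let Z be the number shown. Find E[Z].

41/7

E[Z | heads] = (5+9)/2 = 7.
E[Z | tails] = (9+1)/2 = 5.
By the law of total expectation,
E[Z] = (3/7)·(7) + (4/7)·(5) = 41/7.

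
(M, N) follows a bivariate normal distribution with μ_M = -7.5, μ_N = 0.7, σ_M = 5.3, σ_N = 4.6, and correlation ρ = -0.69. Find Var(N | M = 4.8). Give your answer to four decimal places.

11.0857

For a bivariate normal, Var(N | M=x) = σ_N²(1 − ρ²).
Var(N | M=4.8) = (4.6)²·(1 − (-0.69)²) = 21.16·0.5239 = 11.0857.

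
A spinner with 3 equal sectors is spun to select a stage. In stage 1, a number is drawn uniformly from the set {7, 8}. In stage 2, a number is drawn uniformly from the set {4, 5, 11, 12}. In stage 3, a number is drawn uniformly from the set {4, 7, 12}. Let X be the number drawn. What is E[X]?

139/18

E[X | stage 1] = (7+8)/2 = 15/2.
E[X | stage 2] = (4+5+11+12)/4 = 8.
E[X | stage 3] = (4+7+12)/3 = 23/3.
By the law of total expectation,
E[X] = (1/3)·(15/2) + (1/3)·(8) + (1/3)·(23/3) = 139/18.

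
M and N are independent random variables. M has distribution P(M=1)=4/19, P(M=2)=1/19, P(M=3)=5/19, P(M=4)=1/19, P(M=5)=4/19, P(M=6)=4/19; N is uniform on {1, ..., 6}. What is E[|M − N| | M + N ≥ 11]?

2/3

P(M + N ≥ 11) = 2/19.
Summing |M−N|·P(x,y) over outcomes with M + N ≥ 11 gives 4/57.
E[|M − N| | M + N ≥ 11] = (4/57) / (2/19) = 2/3.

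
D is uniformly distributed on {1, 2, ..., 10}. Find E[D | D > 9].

10

Given D > 9, D is equally likely to be any of {10}.
E[D | D > 9] = (10) / 1 = 10.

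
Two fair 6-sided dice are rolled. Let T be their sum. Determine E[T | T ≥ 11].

34/3

P(T ≥ 11) = 1/12.
Σ over the event: 11·1/18 + 12·1/36 = 17/18.
E[T | T ≥ 11] = (17/18) / (1/12) = 34/3.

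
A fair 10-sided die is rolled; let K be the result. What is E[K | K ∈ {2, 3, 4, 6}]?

15/4

P(K ∈ {2, 3, 4, 6}) = 2/5.
Σ over the event: 2·1/10 + 3·1/10 + 4·1/10 + 6·1/10 = 3/2.
E[K | K ∈ {2, 3, 4, 6}] = (3/2) / (2/5) = 15/4.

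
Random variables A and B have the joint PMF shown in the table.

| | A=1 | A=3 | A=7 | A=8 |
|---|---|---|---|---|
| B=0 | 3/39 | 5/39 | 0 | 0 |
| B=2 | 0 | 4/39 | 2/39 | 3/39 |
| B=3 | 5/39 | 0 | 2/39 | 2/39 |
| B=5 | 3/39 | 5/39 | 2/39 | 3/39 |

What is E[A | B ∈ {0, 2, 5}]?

62/15

P(B ∈ {0, 2, 5}) = 10/13.
Summing A·P(A=x,B=y) over the conditioning event gives 124/39.
E[A | B ∈ {0, 2, 5}] = (124/39) / (10/13) = 62/15.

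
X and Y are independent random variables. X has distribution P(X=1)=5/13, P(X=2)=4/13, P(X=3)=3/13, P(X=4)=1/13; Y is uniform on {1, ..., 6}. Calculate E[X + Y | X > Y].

P(X > Y) = 1/6.
Summing (X+Y)·P(x,y) over outcomes with X > Y gives 19/26.
E[X + Y | X > Y] = (19/26) / (1/6) = 57/13.

57/13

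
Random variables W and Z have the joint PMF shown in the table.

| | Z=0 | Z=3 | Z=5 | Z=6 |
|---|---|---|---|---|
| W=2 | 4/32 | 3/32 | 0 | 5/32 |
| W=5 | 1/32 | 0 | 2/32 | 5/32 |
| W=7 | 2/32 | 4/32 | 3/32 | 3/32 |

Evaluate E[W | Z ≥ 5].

P(Z ≥ 5) = 9/16.
Σ W·P over the event = 2·(5/32) + 5·(2/32) + 5·(5/32) + 7·(3/32) + 7·(3/32) = 87/32.
E[W | Z ≥ 5] = (87/32) / (9/16) = 29/6.

29/6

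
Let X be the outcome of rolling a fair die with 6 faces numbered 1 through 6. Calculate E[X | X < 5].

Given X < 5, X is equally likely to be any of {1, 2, 3, 4}.
E[X | X < 5] = (1 + 2 + 3 + 4) / 4 = 5/2.

5/2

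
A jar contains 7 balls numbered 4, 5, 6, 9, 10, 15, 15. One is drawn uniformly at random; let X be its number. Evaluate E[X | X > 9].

40/3

P(X > 9) = 3/7.
Σ over the event: 10·1/7 + 15·2/7 = 40/7.
E[X | X > 9] = (40/7) / (3/7) = 40/3.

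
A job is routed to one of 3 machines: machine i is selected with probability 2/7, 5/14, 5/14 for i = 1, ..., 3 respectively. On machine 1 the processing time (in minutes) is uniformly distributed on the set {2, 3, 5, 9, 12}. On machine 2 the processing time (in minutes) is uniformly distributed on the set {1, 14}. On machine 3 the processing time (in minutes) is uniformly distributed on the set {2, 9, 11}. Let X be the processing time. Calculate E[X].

E[X | machine 1] = (2+3+5+9+12)/5 = 31/5.
E[X | machine 2] = (1+14)/2 = 15/2.
E[X | machine 3] = (2+9+11)/3 = 22/3.
E[X] = (2/7)·(31/5) + (5/14)·(15/2) + (5/14)·(22/3) = 2969/420.

2969/420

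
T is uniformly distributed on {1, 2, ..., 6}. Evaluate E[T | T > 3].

Given T > 3, T is equally likely to be any of {4, 5, 6}.
E[T | T > 3] = (4 + 5 + 6) / 3 = 5.

5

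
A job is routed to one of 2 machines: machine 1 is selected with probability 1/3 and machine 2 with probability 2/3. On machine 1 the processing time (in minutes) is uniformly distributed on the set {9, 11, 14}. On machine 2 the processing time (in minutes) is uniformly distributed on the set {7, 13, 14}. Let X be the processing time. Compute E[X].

E[X | machine 1] = (9+11+14)/3 = 34/3.
E[X | machine 2] = (7+13+14)/3 = 34/3.
By the law of total expectation,
E[X] = (1/3)·(34/3) + (2/3)·(34/3) = 34/3.

34/3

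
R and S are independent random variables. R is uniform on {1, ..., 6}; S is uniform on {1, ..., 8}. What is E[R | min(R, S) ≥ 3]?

P(min(R, S) ≥ 3) = 1/2.
Summing R·P(x,y) over outcomes with min(R, S) ≥ 3 gives 9/4.
E[R | min(R, S) ≥ 3] = (9/4) / (1/2) = 9/2.

9/2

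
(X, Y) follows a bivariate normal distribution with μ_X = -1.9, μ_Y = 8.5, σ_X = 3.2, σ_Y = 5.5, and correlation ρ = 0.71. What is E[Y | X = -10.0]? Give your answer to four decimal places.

-1.3845

The regression of Y on X has slope ρ·σ_Y/σ_X and passes through (μ_X, μ_Y).
E[Y | X=-10.0] = 8.5 + (0.71)·(5.5/3.2)·(-10.0 − (-1.9)) = 8.5 + (1.22031)·(-8.1) = -1.3845.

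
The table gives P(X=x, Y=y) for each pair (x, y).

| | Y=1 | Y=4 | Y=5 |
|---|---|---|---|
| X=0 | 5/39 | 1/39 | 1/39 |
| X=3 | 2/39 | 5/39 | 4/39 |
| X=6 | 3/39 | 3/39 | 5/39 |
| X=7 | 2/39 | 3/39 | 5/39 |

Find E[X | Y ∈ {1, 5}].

P(Y ∈ {1, 5}) = 9/13.
Summing X·P(X=x,Y=y) over the conditioning event gives 115/39.
E[X | Y ∈ {1, 5}] = (115/39) / (9/13) = 115/27.

115/27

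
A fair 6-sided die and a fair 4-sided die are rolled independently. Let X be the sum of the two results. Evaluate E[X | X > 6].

P(X > 6) = 5/12.
Σ over the event: 7·1/6 + 8·1/8 + 9·1/12 + 10·1/24 = 10/3.
E[X | X > 6] = (10/3) / (5/12) = 8.

8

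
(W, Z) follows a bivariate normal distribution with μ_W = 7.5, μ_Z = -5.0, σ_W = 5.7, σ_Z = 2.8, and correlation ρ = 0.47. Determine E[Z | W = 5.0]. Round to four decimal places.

-5.5772

The regression of Z on W has slope ρ·σ_Z/σ_W and passes through (μ_W, μ_Z).
E[Z | W=5.0] = -5.0 + (0.47)·(2.8/5.7)·(5.0 − (7.5)) = -5.0 + (0.23088)·(-2.5) = -5.5772.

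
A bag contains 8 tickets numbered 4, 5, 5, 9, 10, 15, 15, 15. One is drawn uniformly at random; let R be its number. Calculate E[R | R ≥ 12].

15

P(R ≥ 12) = 3/8.
Σ over the event: 15·3/8 = 45/8.
E[R | R ≥ 12] = (45/8) / (3/8) = 15.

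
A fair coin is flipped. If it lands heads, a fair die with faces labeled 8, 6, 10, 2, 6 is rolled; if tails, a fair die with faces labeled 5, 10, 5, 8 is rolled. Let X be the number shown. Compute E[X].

E[X | heads] = (8+6+10+2+6)/5 = 32/5.
E[X | tails] = (5+10+5+8)/4 = 7.
E[X] = (1/2)·(32/5) + (1/2)·(7) = 67/10.

67/10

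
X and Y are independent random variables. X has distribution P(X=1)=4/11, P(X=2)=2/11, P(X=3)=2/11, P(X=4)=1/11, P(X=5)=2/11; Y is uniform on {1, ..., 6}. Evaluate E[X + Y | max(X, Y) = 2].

13/4

P(max(X, Y) = 2) = 4/33.
Summing (X+Y)·P(x,y) over outcomes with max(X, Y) = 2 gives 13/33.
E[X + Y | max(X, Y) = 2] = (13/33) / (4/33) = 13/4.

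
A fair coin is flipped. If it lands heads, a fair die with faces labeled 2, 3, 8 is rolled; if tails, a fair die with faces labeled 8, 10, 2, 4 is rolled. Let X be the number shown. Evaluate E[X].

31/6

E[X | heads] = (2+3+8)/3 = 13/3.
E[X | tails] = (8+10+2+4)/4 = 6.
E[X] = (1/2)·(13/3) + (1/2)·(6) = 31/6.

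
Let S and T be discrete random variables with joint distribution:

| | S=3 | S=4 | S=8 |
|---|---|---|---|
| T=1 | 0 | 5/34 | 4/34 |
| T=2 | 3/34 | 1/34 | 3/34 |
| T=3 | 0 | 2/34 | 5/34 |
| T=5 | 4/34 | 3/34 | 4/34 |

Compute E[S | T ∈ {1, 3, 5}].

P(T ∈ {1, 3, 5}) = 27/34.
Summing S·P(S=x,T=y) over the conditioning event gives 78/17.
E[S | T ∈ {1, 3, 5}] = (78/17) / (27/34) = 52/9.

52/9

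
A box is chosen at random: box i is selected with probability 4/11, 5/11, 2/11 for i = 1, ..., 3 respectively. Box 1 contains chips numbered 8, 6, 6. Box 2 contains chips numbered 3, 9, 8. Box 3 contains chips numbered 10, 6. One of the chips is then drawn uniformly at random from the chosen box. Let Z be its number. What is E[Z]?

E[Z | box 1] = (8+6+6)/3 = 20/3.
E[Z | box 2] = (3+9+8)/3 = 20/3.
E[Z | box 3] = (10+6)/2 = 8.
E[Z] = (4/11)·(20/3) + (5/11)·(20/3) + (2/11)·(8) = 76/11.

76/11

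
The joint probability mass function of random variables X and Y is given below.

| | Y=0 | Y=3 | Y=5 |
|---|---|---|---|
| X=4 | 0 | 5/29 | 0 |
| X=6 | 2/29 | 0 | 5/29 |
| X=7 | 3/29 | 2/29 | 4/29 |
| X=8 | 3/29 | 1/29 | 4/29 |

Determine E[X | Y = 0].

P(Y = 0) = 8/29.
Σ X·P over the event = 6·(2/29) + 7·(3/29) + 8·(3/29) = 57/29.
E[X | Y = 0] = (57/29) / (8/29) = 57/8.

57/8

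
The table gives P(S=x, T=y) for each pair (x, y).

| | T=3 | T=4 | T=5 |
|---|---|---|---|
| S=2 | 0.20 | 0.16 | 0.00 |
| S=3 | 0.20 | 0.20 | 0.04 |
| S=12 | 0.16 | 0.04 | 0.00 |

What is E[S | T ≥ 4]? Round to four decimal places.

3.4545

P(T ≥ 4) = 0.44.
Σ S·P over the event = 2·(0.16) + 3·(0.20) + 3·(0.04) + 12·(0.04) = 1.52.
E[S | T ≥ 4] = (1.52) / (0.44) = 3.4545.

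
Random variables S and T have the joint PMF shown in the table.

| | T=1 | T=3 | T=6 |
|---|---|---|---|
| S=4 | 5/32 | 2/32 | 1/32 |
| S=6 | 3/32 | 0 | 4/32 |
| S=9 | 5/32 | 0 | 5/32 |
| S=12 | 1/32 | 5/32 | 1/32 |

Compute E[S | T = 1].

P(T = 1) = 7/16.
Σ S·P over the event = 4·(5/32) + 6·(3/32) + 9·(5/32) + 12·(1/32) = 95/32.
E[S | T = 1] = (95/32) / (7/16) = 95/14.

95/14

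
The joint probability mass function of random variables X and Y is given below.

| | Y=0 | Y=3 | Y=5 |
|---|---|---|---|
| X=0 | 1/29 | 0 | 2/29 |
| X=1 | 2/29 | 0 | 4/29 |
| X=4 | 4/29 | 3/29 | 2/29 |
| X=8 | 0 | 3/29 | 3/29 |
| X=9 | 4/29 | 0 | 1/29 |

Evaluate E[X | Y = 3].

6

P(Y = 3) = 6/29.
Σ X·P over the event = 4·(3/29) + 8·(3/29) = 36/29.
E[X | Y = 3] = (36/29) / (6/29) = 6.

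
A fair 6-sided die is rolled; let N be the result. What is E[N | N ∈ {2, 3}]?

5/2

P(N ∈ {2, 3}) = 1/3.
Σ over the event: 2·1/6 + 3·1/6 = 5/6.
E[N | N ∈ {2, 3}] = (5/6) / (1/3) = 5/2.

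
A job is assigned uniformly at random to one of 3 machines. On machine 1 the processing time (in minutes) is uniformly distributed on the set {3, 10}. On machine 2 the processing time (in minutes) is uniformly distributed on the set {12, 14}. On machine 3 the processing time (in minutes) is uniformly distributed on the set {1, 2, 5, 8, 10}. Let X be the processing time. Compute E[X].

247/30

E[X | machine 1] = (3+10)/2 = 13/2.
E[X | machine 2] = (12+14)/2 = 13.
E[X | machine 3] = (1+2+5+8+10)/5 = 26/5.
E[X] = (1/3)·(13/2) + (1/3)·(13) + (1/3)·(26/5) = 247/30.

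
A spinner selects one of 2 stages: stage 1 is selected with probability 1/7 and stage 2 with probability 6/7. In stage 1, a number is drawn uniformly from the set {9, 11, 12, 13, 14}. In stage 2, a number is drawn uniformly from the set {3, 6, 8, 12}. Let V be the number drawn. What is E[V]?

79/10

E[V | stage 1] = (9+11+12+13+14)/5 = 59/5.
E[V | stage 2] = (3+6+8+12)/4 = 29/4.
By the law of total expectation,
E[V] = (1/7)·(59/5) + (6/7)·(29/4) = 79/10.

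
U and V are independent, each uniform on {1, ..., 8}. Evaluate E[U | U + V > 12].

Outcomes with U + V > 12: (5,8), (6,7), (6,8), (7,6), (7,7), (7,8), (8,5), (8,6), (8,7), (8,8), each with probability 1/64.
E[U | U + V > 12] = (5 + 6 + 6 + 7 + 7 + 7 + 8 + 8 + 8 + 8) / 10 = 7.

7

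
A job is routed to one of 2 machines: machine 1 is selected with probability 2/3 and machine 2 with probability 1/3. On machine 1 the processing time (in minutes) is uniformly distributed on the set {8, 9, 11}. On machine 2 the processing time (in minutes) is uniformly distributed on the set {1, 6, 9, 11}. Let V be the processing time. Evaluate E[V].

305/36

E[V | machine 1] = (8+9+11)/3 = 28/3.
E[V | machine 2] = (1+6+9+11)/4 = 27/4.
By the law of total expectation,
E[V] = (2/3)·(28/3) + (1/3)·(27/4) = 305/36.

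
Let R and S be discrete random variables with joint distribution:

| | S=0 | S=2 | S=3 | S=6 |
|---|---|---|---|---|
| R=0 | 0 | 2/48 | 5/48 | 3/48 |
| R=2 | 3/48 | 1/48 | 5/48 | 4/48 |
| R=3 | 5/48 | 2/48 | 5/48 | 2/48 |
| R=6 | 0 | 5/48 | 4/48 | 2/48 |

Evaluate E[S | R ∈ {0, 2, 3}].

P(R ∈ {0, 2, 3}) = 37/48.
Summing S·P(R=x,S=y) over the conditioning event gives 109/48.
E[S | R ∈ {0, 2, 3}] = (109/48) / (37/48) = 109/37.

109/37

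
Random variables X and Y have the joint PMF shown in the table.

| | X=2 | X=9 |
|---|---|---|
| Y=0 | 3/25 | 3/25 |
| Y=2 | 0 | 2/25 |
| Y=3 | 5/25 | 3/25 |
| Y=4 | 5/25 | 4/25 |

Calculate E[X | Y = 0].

11/2

P(Y = 0) = 6/25.
Σ X·P over the event = 2·(3/25) + 9·(3/25) = 33/25.
E[X | Y = 0] = (33/25) / (6/25) = 11/2.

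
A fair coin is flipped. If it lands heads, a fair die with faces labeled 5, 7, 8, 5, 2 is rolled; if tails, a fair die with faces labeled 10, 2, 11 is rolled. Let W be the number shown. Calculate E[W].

E[W | heads] = (5+7+8+5+2)/5 = 27/5.
E[W | tails] = (10+2+11)/3 = 23/3.
E[W] = (1/2)·(27/5) + (1/2)·(23/3) = 98/15.

98/15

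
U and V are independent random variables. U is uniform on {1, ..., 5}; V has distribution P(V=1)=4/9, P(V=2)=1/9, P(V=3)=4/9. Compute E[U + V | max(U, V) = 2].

19/6

P(max(U, V) = 2) = 2/15.
Summing (U+V)·P(x,y) over outcomes with max(U, V) = 2 gives 19/45.
E[U + V | max(U, V) = 2] = (19/45) / (2/15) = 19/6.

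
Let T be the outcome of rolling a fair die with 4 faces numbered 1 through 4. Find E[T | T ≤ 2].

3/2

Given T ≤ 2, T is equally likely to be any of {1, 2}.
E[T | T ≤ 2] = (1 + 2) / 2 = 3/2.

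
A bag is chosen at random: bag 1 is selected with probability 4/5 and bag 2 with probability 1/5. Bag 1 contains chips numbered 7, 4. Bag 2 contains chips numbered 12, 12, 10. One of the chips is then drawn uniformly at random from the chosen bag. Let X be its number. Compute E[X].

20/3

E[X | bag 1] = (7+4)/2 = 11/2.
E[X | bag 2] = (12+12+10)/3 = 34/3.
E[X] = (4/5)·(11/2) + (1/5)·(34/3) = 20/3.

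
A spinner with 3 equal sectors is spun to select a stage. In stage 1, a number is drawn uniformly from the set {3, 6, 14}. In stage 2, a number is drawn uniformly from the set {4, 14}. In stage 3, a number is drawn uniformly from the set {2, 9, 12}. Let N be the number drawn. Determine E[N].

73/9

E[N | stage 1] = (3+6+14)/3 = 23/3.
E[N | stage 2] = (4+14)/2 = 9.
E[N | stage 3] = (2+9+12)/3 = 23/3.
By the law of total expectation,
E[N] = (1/3)·(23/3) + (1/3)·(9) + (1/3)·(23/3) = 73/9.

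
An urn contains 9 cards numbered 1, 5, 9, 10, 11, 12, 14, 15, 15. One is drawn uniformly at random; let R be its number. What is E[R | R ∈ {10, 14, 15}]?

27/2

P(R ∈ {10, 14, 15}) = 4/9.
Σ over the event: 10·1/9 + 14·1/9 + 15·2/9 = 6.
E[R | R ∈ {10, 14, 15}] = (6) / (4/9) = 27/2.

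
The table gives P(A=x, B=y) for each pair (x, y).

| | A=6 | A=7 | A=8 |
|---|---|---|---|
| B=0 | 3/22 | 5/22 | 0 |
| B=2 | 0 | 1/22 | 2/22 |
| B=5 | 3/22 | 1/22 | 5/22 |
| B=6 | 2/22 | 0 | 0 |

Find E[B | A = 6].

27/8

P(A = 6) = 4/11.
Σ B·P over the event = 0·(3/22) + 5·(3/22) + 6·(2/22) = 27/22.
E[B | A = 6] = (27/22) / (4/11) = 27/8.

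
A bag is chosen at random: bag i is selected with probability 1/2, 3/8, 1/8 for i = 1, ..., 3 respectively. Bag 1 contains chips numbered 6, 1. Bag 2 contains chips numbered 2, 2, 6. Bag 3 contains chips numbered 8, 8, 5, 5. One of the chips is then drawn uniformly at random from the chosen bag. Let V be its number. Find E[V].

61/16

E[V | bag 1] = (6+1)/2 = 7/2.
E[V | bag 2] = (2+2+6)/3 = 10/3.
E[V | bag 3] = (8+8+5+5)/4 = 13/2.
E[V] = (1/2)·(7/2) + (3/8)·(10/3) + (1/8)·(13/2) = 61/16.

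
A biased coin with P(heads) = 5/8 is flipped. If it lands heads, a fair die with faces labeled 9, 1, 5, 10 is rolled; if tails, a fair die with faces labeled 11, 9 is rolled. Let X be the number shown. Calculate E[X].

E[X | heads] = (9+1+5+10)/4 = 25/4.
E[X | tails] = (11+9)/2 = 10.
By the law of total expectation,
E[X] = (5/8)·(25/4) + (3/8)·(10) = 245/32.

245/32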